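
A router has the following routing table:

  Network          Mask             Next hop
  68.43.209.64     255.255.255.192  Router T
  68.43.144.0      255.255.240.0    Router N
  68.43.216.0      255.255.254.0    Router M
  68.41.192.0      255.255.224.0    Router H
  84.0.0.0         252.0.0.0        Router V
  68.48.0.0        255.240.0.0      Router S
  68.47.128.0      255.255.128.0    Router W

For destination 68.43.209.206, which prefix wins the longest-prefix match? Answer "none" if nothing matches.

68.43.209.206 is outside every listed prefix and there is no default route.

none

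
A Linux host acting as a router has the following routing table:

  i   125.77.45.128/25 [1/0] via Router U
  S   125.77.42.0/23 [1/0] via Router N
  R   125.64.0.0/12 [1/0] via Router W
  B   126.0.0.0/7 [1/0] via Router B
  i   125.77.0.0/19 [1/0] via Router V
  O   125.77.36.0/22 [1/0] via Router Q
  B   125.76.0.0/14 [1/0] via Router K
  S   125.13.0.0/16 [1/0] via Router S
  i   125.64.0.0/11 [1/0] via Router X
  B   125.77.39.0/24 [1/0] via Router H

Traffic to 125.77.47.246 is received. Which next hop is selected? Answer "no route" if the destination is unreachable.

Router K

Routes whose prefix contains 125.77.47.246:
  125.64.0.0/11 (125.64.0.0 - 125.95.255.255) -> Router X
  125.64.0.0/12 (125.64.0.0 - 125.79.255.255) -> Router W
  125.76.0.0/14 (125.76.0.0 - 125.79.255.255) -> Router K
More-specific entries that do NOT match:
  125.77.45.128/25 (125.77.45.128 - 125.77.45.255) does not contain 125.77.47.246
  125.77.39.0/24 (125.77.39.0 - 125.77.39.255) does not contain 125.77.47.246
  125.77.42.0/23 (125.77.42.0 - 125.77.43.255) does not contain 125.77.47.246
  125.77.36.0/22 (125.77.36.0 - 125.77.39.255) does not contain 125.77.47.246
  125.77.0.0/19 (125.77.0.0 - 125.77.31.255) does not contain 125.77.47.246
  125.13.0.0/16 (125.13.0.0 - 125.13.255.255) does not contain 125.77.47.246
Longest matching prefix is /14 -> next hop Router K.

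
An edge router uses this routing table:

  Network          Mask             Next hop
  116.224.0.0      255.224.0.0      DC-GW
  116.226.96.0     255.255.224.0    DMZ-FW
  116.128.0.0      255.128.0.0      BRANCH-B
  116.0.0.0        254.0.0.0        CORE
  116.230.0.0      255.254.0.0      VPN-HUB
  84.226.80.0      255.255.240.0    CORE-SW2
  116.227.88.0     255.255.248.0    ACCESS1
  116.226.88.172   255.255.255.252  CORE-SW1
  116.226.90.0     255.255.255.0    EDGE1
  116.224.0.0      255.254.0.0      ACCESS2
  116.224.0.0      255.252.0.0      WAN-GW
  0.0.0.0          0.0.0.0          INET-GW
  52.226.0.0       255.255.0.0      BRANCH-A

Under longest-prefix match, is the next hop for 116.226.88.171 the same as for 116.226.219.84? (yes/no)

116.226.88.171: longest match 116.224.0.0/14 -> WAN-GW
116.226.219.84: longest match 116.224.0.0/14 -> WAN-GW

yes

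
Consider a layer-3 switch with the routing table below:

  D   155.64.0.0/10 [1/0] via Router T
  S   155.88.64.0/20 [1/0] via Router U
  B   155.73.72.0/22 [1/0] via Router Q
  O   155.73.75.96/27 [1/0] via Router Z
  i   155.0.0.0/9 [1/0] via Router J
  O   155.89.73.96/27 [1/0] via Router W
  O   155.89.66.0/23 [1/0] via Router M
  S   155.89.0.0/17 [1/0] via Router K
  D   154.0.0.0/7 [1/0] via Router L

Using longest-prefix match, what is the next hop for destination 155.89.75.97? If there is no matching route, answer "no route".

Routes whose prefix contains 155.89.75.97:
  154.0.0.0/7 (154.0.0.0 - 155.255.255.255) -> Router L
  155.0.0.0/9 (155.0.0.0 - 155.127.255.255) -> Router J
  155.64.0.0/10 (155.64.0.0 - 155.127.255.255) -> Router T
  155.89.0.0/17 (155.89.0.0 - 155.89.127.255) -> Router K
More-specific entries that do NOT match:
  155.73.75.96/27 (155.73.75.96 - 155.73.75.127) does not contain 155.89.75.97
  155.89.73.96/27 (155.89.73.96 - 155.89.73.127) does not contain 155.89.75.97
  155.89.66.0/23 (155.89.66.0 - 155.89.67.255) does not contain 155.89.75.97
  155.73.72.0/22 (155.73.72.0 - 155.73.75.255) does not contain 155.89.75.97
  155.88.64.0/20 (155.88.64.0 - 155.88.79.255) does not contain 155.89.75.97
Longest matching prefix is /17 -> next hop Router K.

Router K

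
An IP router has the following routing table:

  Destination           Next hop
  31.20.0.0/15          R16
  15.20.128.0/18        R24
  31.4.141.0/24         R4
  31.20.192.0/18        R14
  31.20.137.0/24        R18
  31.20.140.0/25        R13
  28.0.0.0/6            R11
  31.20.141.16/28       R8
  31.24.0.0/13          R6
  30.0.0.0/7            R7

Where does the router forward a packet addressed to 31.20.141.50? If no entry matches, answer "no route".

R16

Routes whose prefix contains 31.20.141.50:
  28.0.0.0/6 (28.0.0.0 - 31.255.255.255) -> R11
  30.0.0.0/7 (30.0.0.0 - 31.255.255.255) -> R7
  31.20.0.0/15 (31.20.0.0 - 31.21.255.255) -> R16
More-specific entries that do NOT match:
  31.20.141.16/28 (31.20.141.16 - 31.20.141.31) does not contain 31.20.141.50
  31.20.140.0/25 (31.20.140.0 - 31.20.140.127) does not contain 31.20.141.50
  31.4.141.0/24 (31.4.141.0 - 31.4.141.255) does not contain 31.20.141.50
  31.20.137.0/24 (31.20.137.0 - 31.20.137.255) does not contain 31.20.141.50
  15.20.128.0/18 (15.20.128.0 - 15.20.191.255) does not contain 31.20.141.50
  31.20.192.0/18 (31.20.192.0 - 31.20.255.255) does not contain 31.20.141.50
Longest matching prefix is /15 -> next hop R16.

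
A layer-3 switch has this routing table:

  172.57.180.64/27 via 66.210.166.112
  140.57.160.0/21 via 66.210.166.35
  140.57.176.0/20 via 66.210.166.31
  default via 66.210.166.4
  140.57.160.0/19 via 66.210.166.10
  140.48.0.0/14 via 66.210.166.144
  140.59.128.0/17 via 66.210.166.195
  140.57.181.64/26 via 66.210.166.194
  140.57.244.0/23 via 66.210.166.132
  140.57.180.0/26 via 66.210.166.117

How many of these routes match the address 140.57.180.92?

Prefixes containing 140.57.180.92:
  0.0.0.0/0 (default, matches everything)
  140.57.160.0/19 (140.57.160.0 - 140.57.191.255)
  140.57.176.0/20 (140.57.176.0 - 140.57.191.255)
Total matching entries: 3.

3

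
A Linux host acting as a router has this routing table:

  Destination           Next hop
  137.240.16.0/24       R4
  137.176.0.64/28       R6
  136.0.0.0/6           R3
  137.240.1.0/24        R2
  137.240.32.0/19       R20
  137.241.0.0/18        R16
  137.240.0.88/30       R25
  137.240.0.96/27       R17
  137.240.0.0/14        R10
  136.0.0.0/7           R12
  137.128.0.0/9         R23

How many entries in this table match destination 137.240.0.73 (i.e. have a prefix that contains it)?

Prefixes containing 137.240.0.73:
  136.0.0.0/6 (136.0.0.0 - 139.255.255.255)
  136.0.0.0/7 (136.0.0.0 - 137.255.255.255)
  137.128.0.0/9 (137.128.0.0 - 137.255.255.255)
  137.240.0.0/14 (137.240.0.0 - 137.243.255.255)
Total matching entries: 4.

4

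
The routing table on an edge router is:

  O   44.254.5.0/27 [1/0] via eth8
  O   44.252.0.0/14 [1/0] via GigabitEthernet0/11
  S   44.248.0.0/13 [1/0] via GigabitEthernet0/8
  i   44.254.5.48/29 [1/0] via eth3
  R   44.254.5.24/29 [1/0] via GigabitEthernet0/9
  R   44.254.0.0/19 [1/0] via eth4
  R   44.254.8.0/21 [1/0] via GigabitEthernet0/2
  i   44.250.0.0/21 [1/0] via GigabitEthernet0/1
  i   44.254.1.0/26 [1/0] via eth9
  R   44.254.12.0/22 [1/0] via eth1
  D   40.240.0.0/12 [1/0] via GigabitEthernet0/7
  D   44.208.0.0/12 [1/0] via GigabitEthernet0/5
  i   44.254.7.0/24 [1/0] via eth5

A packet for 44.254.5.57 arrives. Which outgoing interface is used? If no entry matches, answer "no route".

Routes whose prefix contains 44.254.5.57:
  44.248.0.0/13 (44.248.0.0 - 44.255.255.255) -> GigabitEthernet0/8
  44.252.0.0/14 (44.252.0.0 - 44.255.255.255) -> GigabitEthernet0/11
  44.254.0.0/19 (44.254.0.0 - 44.254.31.255) -> eth4
More-specific entries that do NOT match:
  44.254.5.48/29 (44.254.5.48 - 44.254.5.55) does not contain 44.254.5.57
  44.254.5.24/29 (44.254.5.24 - 44.254.5.31) does not contain 44.254.5.57
  44.254.5.0/27 (44.254.5.0 - 44.254.5.31) does not contain 44.254.5.57
  44.254.1.0/26 (44.254.1.0 - 44.254.1.63) does not contain 44.254.5.57
  44.254.7.0/24 (44.254.7.0 - 44.254.7.255) does not contain 44.254.5.57
  44.254.12.0/22 (44.254.12.0 - 44.254.15.255) does not contain 44.254.5.57
  44.254.8.0/21 (44.254.8.0 - 44.254.15.255) does not contain 44.254.5.57
  44.250.0.0/21 (44.250.0.0 - 44.250.7.255) does not contain 44.254.5.57
Longest matching prefix is /19 -> interface eth4.

eth4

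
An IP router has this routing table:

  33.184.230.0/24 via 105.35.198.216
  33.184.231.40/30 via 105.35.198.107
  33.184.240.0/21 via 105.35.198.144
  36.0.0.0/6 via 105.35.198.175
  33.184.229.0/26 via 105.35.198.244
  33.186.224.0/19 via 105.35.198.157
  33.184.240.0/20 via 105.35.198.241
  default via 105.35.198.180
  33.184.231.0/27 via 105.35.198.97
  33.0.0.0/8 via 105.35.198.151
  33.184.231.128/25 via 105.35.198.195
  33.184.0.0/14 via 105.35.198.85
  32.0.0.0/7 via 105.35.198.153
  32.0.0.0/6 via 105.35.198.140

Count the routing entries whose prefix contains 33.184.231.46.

Prefixes containing 33.184.231.46:
  0.0.0.0/0 (default, matches everything)
  32.0.0.0/6 (32.0.0.0 - 35.255.255.255)
  32.0.0.0/7 (32.0.0.0 - 33.255.255.255)
  33.0.0.0/8 (33.0.0.0 - 33.255.255.255)
  33.184.0.0/14 (33.184.0.0 - 33.187.255.255)
Total matching entries: 5.

5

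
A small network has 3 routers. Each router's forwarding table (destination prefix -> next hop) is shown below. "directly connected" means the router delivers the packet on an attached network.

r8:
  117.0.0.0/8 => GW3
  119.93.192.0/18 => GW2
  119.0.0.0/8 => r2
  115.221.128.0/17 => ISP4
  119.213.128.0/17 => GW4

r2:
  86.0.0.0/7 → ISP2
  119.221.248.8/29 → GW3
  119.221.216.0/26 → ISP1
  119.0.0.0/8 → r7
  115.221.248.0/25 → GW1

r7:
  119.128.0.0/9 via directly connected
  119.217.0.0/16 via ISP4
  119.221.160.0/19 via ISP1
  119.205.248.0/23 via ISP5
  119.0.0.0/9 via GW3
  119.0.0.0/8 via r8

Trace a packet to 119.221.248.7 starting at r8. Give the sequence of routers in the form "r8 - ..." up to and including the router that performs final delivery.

r8 - r2 - r7

At r8: longest match for 119.221.248.7 is 119.0.0.0/8 -> r2
At r2: longest match for 119.221.248.7 is 119.0.0.0/8 -> r7
At r7: longest match for 119.221.248.7 is 119.128.0.0/9 -> directly connected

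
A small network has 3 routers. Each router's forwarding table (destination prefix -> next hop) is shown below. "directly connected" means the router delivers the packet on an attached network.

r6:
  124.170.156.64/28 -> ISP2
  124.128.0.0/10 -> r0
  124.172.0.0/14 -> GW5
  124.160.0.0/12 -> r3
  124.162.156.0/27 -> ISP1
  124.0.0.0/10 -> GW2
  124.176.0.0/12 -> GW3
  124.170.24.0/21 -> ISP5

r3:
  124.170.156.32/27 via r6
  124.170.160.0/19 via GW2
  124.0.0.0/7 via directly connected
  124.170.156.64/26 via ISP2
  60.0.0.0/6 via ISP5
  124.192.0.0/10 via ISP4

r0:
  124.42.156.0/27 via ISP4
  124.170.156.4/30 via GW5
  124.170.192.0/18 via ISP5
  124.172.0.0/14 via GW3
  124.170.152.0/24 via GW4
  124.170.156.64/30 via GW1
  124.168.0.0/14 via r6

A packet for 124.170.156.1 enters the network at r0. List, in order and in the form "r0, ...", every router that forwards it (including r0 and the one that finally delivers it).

r0, r6, r3

At r0: longest match for 124.170.156.1 is 124.168.0.0/14 -> r6
At r6: longest match for 124.170.156.1 is 124.160.0.0/12 -> r3
At r3: longest match for 124.170.156.1 is 124.0.0.0/7 -> directly connected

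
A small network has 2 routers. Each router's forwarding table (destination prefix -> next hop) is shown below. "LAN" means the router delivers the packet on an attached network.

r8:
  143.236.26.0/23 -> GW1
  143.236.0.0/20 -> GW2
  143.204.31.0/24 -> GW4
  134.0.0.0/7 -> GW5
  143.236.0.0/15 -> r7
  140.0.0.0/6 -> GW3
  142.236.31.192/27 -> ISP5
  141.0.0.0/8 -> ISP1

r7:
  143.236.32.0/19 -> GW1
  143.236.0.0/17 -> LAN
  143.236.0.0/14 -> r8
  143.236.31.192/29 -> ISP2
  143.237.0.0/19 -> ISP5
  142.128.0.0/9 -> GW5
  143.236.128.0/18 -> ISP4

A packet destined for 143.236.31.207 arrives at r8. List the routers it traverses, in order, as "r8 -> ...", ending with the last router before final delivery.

r8 -> r7

At r8: longest match for 143.236.31.207 is 143.236.0.0/15 -> r7
At r7: longest match for 143.236.31.207 is 143.236.0.0/17 -> LAN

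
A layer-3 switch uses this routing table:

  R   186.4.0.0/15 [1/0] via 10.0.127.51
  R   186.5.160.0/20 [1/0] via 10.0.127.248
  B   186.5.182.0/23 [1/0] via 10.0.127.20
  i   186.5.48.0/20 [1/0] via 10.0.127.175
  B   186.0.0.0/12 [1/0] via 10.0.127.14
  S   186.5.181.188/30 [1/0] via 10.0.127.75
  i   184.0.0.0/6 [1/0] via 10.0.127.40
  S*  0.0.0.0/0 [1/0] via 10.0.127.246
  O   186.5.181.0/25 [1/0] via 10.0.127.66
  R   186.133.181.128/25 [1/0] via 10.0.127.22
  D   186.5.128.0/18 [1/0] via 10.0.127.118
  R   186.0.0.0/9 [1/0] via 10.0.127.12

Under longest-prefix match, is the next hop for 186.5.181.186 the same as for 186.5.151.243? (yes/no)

yes

186.5.181.186: longest match 186.5.128.0/18 -> 10.0.127.118
186.5.151.243: longest match 186.5.128.0/18 -> 10.0.127.118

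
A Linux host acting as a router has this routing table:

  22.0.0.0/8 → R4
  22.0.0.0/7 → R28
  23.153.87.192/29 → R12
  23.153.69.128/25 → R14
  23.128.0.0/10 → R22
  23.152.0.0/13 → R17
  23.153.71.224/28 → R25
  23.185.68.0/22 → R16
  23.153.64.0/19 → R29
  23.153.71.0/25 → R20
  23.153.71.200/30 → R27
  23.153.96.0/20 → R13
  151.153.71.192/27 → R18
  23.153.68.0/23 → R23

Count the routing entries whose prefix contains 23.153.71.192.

4

Prefixes containing 23.153.71.192:
  22.0.0.0/7 (22.0.0.0 - 23.255.255.255)
  23.128.0.0/10 (23.128.0.0 - 23.191.255.255)
  23.152.0.0/13 (23.152.0.0 - 23.159.255.255)
  23.153.64.0/19 (23.153.64.0 - 23.153.95.255)
Total matching entries: 4.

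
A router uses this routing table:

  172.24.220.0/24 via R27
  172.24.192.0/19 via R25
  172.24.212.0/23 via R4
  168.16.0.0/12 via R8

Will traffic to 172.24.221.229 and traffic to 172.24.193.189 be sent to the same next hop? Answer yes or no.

yes

172.24.221.229: longest match 172.24.192.0/19 -> R25
172.24.193.189: longest match 172.24.192.0/19 -> R25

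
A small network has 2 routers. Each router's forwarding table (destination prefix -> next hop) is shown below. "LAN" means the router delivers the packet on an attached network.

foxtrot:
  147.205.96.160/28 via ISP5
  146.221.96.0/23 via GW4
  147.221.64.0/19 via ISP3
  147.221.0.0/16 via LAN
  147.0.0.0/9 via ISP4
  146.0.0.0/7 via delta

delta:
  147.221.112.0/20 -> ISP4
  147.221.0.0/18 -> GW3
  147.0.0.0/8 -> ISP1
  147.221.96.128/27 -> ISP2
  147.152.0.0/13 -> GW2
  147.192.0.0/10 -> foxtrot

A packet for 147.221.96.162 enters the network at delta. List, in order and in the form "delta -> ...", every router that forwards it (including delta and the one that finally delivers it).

At delta: longest match for 147.221.96.162 is 147.192.0.0/10 -> foxtrot
At foxtrot: longest match for 147.221.96.162 is 147.221.0.0/16 -> LAN

delta -> foxtrot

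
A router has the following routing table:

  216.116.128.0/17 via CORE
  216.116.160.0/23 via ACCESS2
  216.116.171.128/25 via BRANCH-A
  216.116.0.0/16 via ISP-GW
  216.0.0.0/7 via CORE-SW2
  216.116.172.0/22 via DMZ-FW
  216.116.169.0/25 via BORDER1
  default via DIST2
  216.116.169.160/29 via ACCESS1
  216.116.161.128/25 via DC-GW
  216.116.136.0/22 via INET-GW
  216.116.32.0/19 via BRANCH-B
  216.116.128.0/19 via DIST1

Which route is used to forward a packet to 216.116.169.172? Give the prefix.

Entries matching 216.116.169.172:
  0.0.0.0/0 (default, matches everything)
  216.0.0.0/7 (216.0.0.0 - 217.255.255.255)
  216.116.0.0/16 (216.116.0.0 - 216.116.255.255)
  216.116.128.0/17 (216.116.128.0 - 216.116.255.255)
Most specific is 216.116.128.0/17.

216.116.128.0/17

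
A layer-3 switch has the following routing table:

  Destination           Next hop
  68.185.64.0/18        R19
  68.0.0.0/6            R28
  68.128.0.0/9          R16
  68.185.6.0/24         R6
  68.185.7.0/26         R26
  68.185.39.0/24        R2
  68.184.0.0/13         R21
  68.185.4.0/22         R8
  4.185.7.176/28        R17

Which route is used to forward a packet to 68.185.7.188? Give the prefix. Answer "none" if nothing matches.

Entries matching 68.185.7.188:
  68.0.0.0/6 (68.0.0.0 - 71.255.255.255)
  68.128.0.0/9 (68.128.0.0 - 68.255.255.255)
  68.184.0.0/13 (68.184.0.0 - 68.191.255.255)
  68.185.4.0/22 (68.185.4.0 - 68.185.7.255)
Most specific is 68.185.4.0/22.

68.185.4.0/22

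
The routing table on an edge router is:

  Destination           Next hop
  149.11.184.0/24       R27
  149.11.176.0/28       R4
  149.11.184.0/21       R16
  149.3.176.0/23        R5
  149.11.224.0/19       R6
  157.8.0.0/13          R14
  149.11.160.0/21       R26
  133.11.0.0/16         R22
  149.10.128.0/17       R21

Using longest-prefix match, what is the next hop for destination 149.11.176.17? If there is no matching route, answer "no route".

no route

No entry's prefix contains 149.11.176.17; there is no default route.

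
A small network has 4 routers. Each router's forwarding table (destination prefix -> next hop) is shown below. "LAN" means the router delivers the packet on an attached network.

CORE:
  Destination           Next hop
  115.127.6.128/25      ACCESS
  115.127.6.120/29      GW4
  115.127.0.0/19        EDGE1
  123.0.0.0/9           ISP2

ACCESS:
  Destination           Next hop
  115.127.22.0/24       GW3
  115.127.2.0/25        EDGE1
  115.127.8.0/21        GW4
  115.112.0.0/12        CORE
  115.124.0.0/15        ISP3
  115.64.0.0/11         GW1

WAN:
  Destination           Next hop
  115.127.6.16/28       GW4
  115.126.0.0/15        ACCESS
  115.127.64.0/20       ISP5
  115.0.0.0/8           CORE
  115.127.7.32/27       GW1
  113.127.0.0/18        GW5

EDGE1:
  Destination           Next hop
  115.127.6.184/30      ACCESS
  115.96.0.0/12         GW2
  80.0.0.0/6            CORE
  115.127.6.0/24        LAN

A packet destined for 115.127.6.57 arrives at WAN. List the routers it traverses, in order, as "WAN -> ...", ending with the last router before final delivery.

At WAN: longest match for 115.127.6.57 is 115.126.0.0/15 -> ACCESS
At ACCESS: longest match for 115.127.6.57 is 115.112.0.0/12 -> CORE
At CORE: longest match for 115.127.6.57 is 115.127.0.0/19 -> EDGE1
At EDGE1: longest match for 115.127.6.57 is 115.127.6.0/24 -> LAN

WAN -> ACCESS -> CORE -> EDGE1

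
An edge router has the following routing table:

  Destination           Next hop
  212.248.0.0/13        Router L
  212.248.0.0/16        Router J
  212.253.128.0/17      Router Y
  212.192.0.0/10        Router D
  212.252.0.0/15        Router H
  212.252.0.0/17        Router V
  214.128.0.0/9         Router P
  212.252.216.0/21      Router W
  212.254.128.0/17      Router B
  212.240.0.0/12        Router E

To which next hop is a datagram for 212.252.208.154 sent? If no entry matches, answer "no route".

Routes whose prefix contains 212.252.208.154:
  212.192.0.0/10 (212.192.0.0 - 212.255.255.255) -> Router D
  212.240.0.0/12 (212.240.0.0 - 212.255.255.255) -> Router E
  212.248.0.0/13 (212.248.0.0 - 212.255.255.255) -> Router L
  212.252.0.0/15 (212.252.0.0 - 212.253.255.255) -> Router H
More-specific entries that do NOT match:
  212.252.216.0/21 (212.252.216.0 - 212.252.223.255) does not contain 212.252.208.154
  212.253.128.0/17 (212.253.128.0 - 212.253.255.255) does not contain 212.252.208.154
  212.252.0.0/17 (212.252.0.0 - 212.252.127.255) does not contain 212.252.208.154
  212.254.128.0/17 (212.254.128.0 - 212.254.255.255) does not contain 212.252.208.154
  212.248.0.0/16 (212.248.0.0 - 212.248.255.255) does not contain 212.252.208.154
Longest matching prefix is /15 -> next hop Router H.

Router H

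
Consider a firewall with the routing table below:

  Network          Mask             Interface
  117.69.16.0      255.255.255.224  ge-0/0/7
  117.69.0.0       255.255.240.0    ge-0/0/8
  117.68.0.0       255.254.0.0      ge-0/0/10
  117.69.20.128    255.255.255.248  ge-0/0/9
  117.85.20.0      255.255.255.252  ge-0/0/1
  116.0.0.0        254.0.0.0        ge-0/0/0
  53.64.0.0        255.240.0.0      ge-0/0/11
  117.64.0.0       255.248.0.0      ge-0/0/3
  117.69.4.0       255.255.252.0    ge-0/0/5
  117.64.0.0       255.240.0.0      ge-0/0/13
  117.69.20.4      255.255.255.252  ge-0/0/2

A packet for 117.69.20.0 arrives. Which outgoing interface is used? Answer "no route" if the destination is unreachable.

Routes whose prefix contains 117.69.20.0:
  116.0.0.0/7 (116.0.0.0 - 117.255.255.255) -> ge-0/0/0
  117.64.0.0/12 (117.64.0.0 - 117.79.255.255) -> ge-0/0/13
  117.64.0.0/13 (117.64.0.0 - 117.71.255.255) -> ge-0/0/3
  117.68.0.0/15 (117.68.0.0 - 117.69.255.255) -> ge-0/0/10
More-specific entries that do NOT match:
  117.85.20.0/30 (117.85.20.0 - 117.85.20.3) does not contain 117.69.20.0
  117.69.20.4/30 (117.69.20.4 - 117.69.20.7) does not contain 117.69.20.0
  117.69.20.128/29 (117.69.20.128 - 117.69.20.135) does not contain 117.69.20.0
  117.69.16.0/27 (117.69.16.0 - 117.69.16.31) does not contain 117.69.20.0
  117.69.4.0/22 (117.69.4.0 - 117.69.7.255) does not contain 117.69.20.0
  117.69.0.0/20 (117.69.0.0 - 117.69.15.255) does not contain 117.69.20.0
Longest matching prefix is /15 -> interface ge-0/0/10.

ge-0/0/10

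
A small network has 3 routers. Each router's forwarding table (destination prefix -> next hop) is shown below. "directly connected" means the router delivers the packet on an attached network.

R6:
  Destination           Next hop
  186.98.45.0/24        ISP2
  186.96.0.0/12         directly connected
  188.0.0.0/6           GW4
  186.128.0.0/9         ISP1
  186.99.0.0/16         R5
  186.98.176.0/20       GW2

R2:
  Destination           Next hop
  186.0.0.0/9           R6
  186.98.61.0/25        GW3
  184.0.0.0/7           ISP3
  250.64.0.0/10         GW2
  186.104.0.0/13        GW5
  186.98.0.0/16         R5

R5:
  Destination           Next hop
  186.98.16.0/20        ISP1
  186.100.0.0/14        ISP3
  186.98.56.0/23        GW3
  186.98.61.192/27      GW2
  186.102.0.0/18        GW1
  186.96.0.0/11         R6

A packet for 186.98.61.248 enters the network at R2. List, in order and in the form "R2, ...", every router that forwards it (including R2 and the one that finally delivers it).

R2, R5, R6

At R2: longest match for 186.98.61.248 is 186.98.0.0/16 -> R5
At R5: longest match for 186.98.61.248 is 186.96.0.0/11 -> R6
At R6: longest match for 186.98.61.248 is 186.96.0.0/12 -> directly connected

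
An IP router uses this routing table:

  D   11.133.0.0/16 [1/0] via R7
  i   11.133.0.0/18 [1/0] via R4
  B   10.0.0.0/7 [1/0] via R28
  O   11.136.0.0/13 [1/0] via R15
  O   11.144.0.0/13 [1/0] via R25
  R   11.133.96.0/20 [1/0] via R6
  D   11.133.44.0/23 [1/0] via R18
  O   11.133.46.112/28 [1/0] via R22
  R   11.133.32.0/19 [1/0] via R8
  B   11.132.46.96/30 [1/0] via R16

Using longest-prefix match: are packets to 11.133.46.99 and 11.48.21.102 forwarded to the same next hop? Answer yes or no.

11.133.46.99: longest match 11.133.32.0/19 -> R8
11.48.21.102: longest match 10.0.0.0/7 -> R28

no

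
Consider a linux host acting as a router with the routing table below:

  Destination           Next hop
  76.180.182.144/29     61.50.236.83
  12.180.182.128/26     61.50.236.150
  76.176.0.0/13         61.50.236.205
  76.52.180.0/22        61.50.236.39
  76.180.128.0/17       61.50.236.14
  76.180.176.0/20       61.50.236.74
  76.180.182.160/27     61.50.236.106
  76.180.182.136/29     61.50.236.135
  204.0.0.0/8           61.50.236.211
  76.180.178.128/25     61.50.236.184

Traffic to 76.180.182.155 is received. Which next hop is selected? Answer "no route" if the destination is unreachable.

61.50.236.74

Routes whose prefix contains 76.180.182.155:
  76.176.0.0/13 (76.176.0.0 - 76.183.255.255) -> 61.50.236.205
  76.180.128.0/17 (76.180.128.0 - 76.180.255.255) -> 61.50.236.14
  76.180.176.0/20 (76.180.176.0 - 76.180.191.255) -> 61.50.236.74
More-specific entries that do NOT match:
  76.180.182.144/29 (76.180.182.144 - 76.180.182.151) does not contain 76.180.182.155
  76.180.182.136/29 (76.180.182.136 - 76.180.182.143) does not contain 76.180.182.155
  76.180.182.160/27 (76.180.182.160 - 76.180.182.191) does not contain 76.180.182.155
  12.180.182.128/26 (12.180.182.128 - 12.180.182.191) does not contain 76.180.182.155
  76.180.178.128/25 (76.180.178.128 - 76.180.178.255) does not contain 76.180.182.155
  76.52.180.0/22 (76.52.180.0 - 76.52.183.255) does not contain 76.180.182.155
Longest matching prefix is /20 -> next hop 61.50.236.74.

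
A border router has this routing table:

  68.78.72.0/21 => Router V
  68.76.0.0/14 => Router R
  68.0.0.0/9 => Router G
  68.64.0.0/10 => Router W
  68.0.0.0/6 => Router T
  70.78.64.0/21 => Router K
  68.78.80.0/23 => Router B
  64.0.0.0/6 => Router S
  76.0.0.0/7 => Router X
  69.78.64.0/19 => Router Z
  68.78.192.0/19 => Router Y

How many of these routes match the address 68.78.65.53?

Prefixes containing 68.78.65.53:
  68.0.0.0/6 (68.0.0.0 - 71.255.255.255)
  68.0.0.0/9 (68.0.0.0 - 68.127.255.255)
  68.64.0.0/10 (68.64.0.0 - 68.127.255.255)
  68.76.0.0/14 (68.76.0.0 - 68.79.255.255)
Total matching entries: 4.

4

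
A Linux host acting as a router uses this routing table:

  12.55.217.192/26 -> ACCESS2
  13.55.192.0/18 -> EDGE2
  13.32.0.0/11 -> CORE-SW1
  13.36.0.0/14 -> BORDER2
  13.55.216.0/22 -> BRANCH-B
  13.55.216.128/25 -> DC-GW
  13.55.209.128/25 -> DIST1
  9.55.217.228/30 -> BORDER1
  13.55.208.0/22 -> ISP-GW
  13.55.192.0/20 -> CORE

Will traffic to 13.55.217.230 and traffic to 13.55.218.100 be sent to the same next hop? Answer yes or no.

yes

13.55.217.230: longest match 13.55.216.0/22 -> BRANCH-B
13.55.218.100: longest match 13.55.216.0/22 -> BRANCH-B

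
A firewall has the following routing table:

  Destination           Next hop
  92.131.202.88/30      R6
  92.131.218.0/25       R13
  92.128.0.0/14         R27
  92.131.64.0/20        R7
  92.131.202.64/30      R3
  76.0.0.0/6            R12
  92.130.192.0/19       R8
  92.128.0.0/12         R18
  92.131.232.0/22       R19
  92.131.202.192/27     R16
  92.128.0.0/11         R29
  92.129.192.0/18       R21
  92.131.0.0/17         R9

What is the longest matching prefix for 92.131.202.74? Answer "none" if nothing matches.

Entries matching 92.131.202.74:
  92.128.0.0/11 (92.128.0.0 - 92.159.255.255)
  92.128.0.0/12 (92.128.0.0 - 92.143.255.255)
  92.128.0.0/14 (92.128.0.0 - 92.131.255.255)
Most specific is 92.128.0.0/14.

92.128.0.0/14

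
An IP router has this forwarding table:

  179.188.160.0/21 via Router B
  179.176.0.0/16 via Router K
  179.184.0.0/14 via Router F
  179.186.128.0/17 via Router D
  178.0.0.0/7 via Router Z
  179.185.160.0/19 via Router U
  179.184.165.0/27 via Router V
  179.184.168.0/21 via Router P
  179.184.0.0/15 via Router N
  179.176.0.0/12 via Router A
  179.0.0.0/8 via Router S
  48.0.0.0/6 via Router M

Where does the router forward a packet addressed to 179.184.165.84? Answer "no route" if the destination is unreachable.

Routes whose prefix contains 179.184.165.84:
  178.0.0.0/7 (178.0.0.0 - 179.255.255.255) -> Router Z
  179.0.0.0/8 (179.0.0.0 - 179.255.255.255) -> Router S
  179.176.0.0/12 (179.176.0.0 - 179.191.255.255) -> Router A
  179.184.0.0/14 (179.184.0.0 - 179.187.255.255) -> Router F
  179.184.0.0/15 (179.184.0.0 - 179.185.255.255) -> Router N
More-specific entries that do NOT match:
  179.184.165.0/27 (179.184.165.0 - 179.184.165.31) does not contain 179.184.165.84
  179.188.160.0/21 (179.188.160.0 - 179.188.167.255) does not contain 179.184.165.84
  179.184.168.0/21 (179.184.168.0 - 179.184.175.255) does not contain 179.184.165.84
  179.185.160.0/19 (179.185.160.0 - 179.185.191.255) does not contain 179.184.165.84
  179.186.128.0/17 (179.186.128.0 - 179.186.255.255) does not contain 179.184.165.84
  179.176.0.0/16 (179.176.0.0 - 179.176.255.255) does not contain 179.184.165.84
Longest matching prefix is /15 -> next hop Router N.

Router N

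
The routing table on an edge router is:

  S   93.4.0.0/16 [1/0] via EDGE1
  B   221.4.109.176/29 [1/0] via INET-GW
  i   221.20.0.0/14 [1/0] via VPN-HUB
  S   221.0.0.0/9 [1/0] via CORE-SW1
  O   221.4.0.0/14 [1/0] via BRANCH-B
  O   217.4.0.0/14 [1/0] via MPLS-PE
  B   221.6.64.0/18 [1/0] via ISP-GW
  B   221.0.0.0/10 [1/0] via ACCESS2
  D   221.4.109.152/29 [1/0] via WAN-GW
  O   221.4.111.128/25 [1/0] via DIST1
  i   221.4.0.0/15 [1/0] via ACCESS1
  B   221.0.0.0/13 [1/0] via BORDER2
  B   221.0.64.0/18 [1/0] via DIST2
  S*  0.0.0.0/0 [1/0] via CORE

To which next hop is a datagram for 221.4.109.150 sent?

ACCESS1

Routes whose prefix contains 221.4.109.150:
  0.0.0.0/0 (default, matches everything) -> CORE
  221.0.0.0/9 (221.0.0.0 - 221.127.255.255) -> CORE-SW1
  221.0.0.0/10 (221.0.0.0 - 221.63.255.255) -> ACCESS2
  221.0.0.0/13 (221.0.0.0 - 221.7.255.255) -> BORDER2
  221.4.0.0/14 (221.4.0.0 - 221.7.255.255) -> BRANCH-B
  221.4.0.0/15 (221.4.0.0 - 221.5.255.255) -> ACCESS1
More-specific entries that do NOT match:
  221.4.109.176/29 (221.4.109.176 - 221.4.109.183) does not contain 221.4.109.150
  221.4.109.152/29 (221.4.109.152 - 221.4.109.159) does not contain 221.4.109.150
  221.4.111.128/25 (221.4.111.128 - 221.4.111.255) does not contain 221.4.109.150
  221.6.64.0/18 (221.6.64.0 - 221.6.127.255) does not contain 221.4.109.150
  221.0.64.0/18 (221.0.64.0 - 221.0.127.255) does not contain 221.4.109.150
  93.4.0.0/16 (93.4.0.0 - 93.4.255.255) does not contain 221.4.109.150
Longest matching prefix is /15 -> next hop ACCESS1.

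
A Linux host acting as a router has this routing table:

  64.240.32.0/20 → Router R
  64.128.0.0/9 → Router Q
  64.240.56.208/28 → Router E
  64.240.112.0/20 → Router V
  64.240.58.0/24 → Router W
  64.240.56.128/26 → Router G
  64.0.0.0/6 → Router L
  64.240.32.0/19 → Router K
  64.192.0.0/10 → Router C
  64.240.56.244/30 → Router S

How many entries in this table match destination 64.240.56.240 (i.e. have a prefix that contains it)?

4

Prefixes containing 64.240.56.240:
  64.0.0.0/6 (64.0.0.0 - 67.255.255.255)
  64.128.0.0/9 (64.128.0.0 - 64.255.255.255)
  64.192.0.0/10 (64.192.0.0 - 64.255.255.255)
  64.240.32.0/19 (64.240.32.0 - 64.240.63.255)
Total matching entries: 4.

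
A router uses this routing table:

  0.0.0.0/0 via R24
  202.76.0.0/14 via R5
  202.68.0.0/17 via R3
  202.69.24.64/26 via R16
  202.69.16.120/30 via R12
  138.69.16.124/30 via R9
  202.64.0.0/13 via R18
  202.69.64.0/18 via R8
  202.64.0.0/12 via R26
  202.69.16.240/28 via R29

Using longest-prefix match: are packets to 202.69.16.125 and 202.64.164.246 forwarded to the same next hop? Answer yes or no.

202.69.16.125: longest match 202.64.0.0/13 -> R18
202.64.164.246: longest match 202.64.0.0/13 -> R18

yes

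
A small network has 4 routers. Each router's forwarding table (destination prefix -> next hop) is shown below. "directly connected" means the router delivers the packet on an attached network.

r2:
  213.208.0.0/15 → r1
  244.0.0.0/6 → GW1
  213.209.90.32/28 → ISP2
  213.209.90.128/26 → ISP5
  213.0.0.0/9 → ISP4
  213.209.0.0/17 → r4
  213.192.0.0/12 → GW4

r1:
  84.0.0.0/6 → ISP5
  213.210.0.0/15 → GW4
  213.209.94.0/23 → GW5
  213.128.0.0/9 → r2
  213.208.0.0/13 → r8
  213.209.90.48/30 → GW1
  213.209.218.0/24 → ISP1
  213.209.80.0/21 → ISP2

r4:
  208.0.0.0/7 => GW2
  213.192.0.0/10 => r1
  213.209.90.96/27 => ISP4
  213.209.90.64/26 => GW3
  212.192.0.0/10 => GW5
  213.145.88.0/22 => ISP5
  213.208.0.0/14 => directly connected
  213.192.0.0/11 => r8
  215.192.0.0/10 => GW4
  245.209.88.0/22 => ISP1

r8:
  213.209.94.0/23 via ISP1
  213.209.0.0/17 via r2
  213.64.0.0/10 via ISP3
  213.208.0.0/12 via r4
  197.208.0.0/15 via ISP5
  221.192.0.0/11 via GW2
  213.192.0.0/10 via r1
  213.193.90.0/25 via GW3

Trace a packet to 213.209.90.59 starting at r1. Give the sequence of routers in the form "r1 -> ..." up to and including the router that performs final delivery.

r1 -> r8 -> r2 -> r4

At r1: longest match for 213.209.90.59 is 213.208.0.0/13 -> r8
At r8: longest match for 213.209.90.59 is 213.209.0.0/17 -> r2
At r2: longest match for 213.209.90.59 is 213.209.0.0/17 -> r4
At r4: longest match for 213.209.90.59 is 213.208.0.0/14 -> directly connected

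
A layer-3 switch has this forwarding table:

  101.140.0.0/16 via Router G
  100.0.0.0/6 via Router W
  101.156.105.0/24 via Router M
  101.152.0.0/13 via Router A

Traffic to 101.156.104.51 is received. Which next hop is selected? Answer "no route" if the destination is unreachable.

Router A

Routes whose prefix contains 101.156.104.51:
  100.0.0.0/6 (100.0.0.0 - 103.255.255.255) -> Router W
  101.152.0.0/13 (101.152.0.0 - 101.159.255.255) -> Router A
More-specific entries that do NOT match:
  101.156.105.0/24 (101.156.105.0 - 101.156.105.255) does not contain 101.156.104.51
  101.140.0.0/16 (101.140.0.0 - 101.140.255.255) does not contain 101.156.104.51
Longest matching prefix is /13 -> next hop Router A.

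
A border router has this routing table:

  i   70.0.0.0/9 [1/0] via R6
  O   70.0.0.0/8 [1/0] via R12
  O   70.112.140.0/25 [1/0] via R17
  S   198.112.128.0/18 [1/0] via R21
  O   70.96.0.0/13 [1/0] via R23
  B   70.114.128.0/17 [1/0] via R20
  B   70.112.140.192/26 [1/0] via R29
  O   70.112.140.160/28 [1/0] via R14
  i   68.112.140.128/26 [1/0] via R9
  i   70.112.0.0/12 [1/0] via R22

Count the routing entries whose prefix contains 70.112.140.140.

Prefixes containing 70.112.140.140:
  70.0.0.0/8 (70.0.0.0 - 70.255.255.255)
  70.0.0.0/9 (70.0.0.0 - 70.127.255.255)
  70.112.0.0/12 (70.112.0.0 - 70.127.255.255)
Total matching entries: 3.

3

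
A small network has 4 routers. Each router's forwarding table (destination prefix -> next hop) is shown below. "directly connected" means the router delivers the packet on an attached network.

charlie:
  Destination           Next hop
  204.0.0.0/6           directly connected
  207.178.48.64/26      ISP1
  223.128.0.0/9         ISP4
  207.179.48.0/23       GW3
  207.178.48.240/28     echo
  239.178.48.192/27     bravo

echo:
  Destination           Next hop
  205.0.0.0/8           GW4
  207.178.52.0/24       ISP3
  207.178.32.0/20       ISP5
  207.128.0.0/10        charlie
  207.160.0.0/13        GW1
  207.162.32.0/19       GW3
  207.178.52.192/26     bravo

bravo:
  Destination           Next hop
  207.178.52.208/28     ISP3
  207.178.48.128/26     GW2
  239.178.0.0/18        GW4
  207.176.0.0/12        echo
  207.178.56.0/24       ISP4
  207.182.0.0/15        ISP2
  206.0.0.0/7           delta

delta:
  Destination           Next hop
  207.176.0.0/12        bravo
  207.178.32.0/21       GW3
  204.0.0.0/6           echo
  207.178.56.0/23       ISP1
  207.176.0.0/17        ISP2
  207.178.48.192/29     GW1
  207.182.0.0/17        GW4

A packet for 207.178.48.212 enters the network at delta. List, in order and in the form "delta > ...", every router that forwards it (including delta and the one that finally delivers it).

delta > bravo > echo > charlie

At delta: longest match for 207.178.48.212 is 207.176.0.0/12 -> bravo
At bravo: longest match for 207.178.48.212 is 207.176.0.0/12 -> echo
At echo: longest match for 207.178.48.212 is 207.128.0.0/10 -> charlie
At charlie: longest match for 207.178.48.212 is 204.0.0.0/6 -> directly connected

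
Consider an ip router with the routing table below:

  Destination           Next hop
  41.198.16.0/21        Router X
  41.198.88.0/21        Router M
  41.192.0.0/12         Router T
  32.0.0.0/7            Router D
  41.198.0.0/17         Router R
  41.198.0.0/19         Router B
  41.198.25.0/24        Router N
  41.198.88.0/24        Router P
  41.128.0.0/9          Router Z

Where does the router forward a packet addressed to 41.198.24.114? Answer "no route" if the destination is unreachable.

Router B

Routes whose prefix contains 41.198.24.114:
  41.128.0.0/9 (41.128.0.0 - 41.255.255.255) -> Router Z
  41.192.0.0/12 (41.192.0.0 - 41.207.255.255) -> Router T
  41.198.0.0/17 (41.198.0.0 - 41.198.127.255) -> Router R
  41.198.0.0/19 (41.198.0.0 - 41.198.31.255) -> Router B
More-specific entries that do NOT match:
  41.198.25.0/24 (41.198.25.0 - 41.198.25.255) does not contain 41.198.24.114
  41.198.88.0/24 (41.198.88.0 - 41.198.88.255) does not contain 41.198.24.114
  41.198.16.0/21 (41.198.16.0 - 41.198.23.255) does not contain 41.198.24.114
  41.198.88.0/21 (41.198.88.0 - 41.198.95.255) does not contain 41.198.24.114
Longest matching prefix is /19 -> next hop Router B.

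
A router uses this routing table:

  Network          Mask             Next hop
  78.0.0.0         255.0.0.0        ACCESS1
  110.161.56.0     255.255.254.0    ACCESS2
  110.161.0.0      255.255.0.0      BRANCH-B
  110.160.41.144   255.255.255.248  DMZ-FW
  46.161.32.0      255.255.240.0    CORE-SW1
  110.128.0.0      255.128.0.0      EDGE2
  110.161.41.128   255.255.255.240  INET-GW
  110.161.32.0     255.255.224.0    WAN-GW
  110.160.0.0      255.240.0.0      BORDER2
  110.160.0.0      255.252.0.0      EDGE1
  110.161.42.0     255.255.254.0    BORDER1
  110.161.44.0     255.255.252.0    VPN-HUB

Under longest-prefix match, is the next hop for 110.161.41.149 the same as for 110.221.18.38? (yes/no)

110.161.41.149: longest match 110.161.32.0/19 -> WAN-GW
110.221.18.38: longest match 110.128.0.0/9 -> EDGE2

no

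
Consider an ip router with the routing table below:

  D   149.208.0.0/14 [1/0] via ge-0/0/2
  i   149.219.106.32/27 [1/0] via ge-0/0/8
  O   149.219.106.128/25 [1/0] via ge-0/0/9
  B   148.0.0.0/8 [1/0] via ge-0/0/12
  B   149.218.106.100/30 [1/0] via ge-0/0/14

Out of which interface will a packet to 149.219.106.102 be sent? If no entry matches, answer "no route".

no route

No entry's prefix contains 149.219.106.102; there is no default route.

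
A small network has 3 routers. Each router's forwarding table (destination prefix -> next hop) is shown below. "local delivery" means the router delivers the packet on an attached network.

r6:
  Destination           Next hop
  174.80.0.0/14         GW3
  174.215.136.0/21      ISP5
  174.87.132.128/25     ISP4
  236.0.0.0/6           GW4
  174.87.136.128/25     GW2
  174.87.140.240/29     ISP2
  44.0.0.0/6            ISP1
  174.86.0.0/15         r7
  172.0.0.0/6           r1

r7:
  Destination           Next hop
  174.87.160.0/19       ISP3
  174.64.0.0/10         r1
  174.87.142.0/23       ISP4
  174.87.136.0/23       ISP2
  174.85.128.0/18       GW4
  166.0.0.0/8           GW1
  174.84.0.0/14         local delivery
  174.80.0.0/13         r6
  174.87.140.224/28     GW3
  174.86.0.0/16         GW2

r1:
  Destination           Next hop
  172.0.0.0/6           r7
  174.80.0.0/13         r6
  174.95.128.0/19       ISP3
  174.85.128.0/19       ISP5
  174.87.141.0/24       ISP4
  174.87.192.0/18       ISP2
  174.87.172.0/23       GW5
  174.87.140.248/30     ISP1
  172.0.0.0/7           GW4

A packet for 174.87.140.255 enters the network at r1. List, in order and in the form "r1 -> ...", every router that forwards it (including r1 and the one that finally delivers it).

r1 -> r6 -> r7

At r1: longest match for 174.87.140.255 is 174.80.0.0/13 -> r6
At r6: longest match for 174.87.140.255 is 174.86.0.0/15 -> r7
At r7: longest match for 174.87.140.255 is 174.84.0.0/14 -> local delivery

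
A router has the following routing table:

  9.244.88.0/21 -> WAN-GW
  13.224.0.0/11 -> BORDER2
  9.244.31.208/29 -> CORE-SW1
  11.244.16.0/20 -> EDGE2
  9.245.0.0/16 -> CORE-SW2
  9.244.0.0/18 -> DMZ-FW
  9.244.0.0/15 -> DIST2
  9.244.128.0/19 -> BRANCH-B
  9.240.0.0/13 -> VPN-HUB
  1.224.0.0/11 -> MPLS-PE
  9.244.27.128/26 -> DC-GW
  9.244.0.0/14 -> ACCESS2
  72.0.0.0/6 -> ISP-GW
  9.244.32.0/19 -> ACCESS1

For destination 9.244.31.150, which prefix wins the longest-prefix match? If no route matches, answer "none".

9.244.0.0/18

Entries matching 9.244.31.150:
  9.240.0.0/13 (9.240.0.0 - 9.247.255.255)
  9.244.0.0/14 (9.244.0.0 - 9.247.255.255)
  9.244.0.0/15 (9.244.0.0 - 9.245.255.255)
  9.244.0.0/18 (9.244.0.0 - 9.244.63.255)
Most specific is 9.244.0.0/18.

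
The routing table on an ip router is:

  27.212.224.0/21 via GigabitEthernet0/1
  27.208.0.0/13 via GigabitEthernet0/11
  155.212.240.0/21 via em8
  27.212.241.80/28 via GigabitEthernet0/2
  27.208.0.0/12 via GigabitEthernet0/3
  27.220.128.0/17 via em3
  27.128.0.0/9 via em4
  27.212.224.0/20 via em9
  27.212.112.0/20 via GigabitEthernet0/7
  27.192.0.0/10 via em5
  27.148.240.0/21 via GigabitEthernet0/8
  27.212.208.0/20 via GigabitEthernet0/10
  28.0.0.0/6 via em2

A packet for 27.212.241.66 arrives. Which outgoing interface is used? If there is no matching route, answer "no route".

Routes whose prefix contains 27.212.241.66:
  27.128.0.0/9 (27.128.0.0 - 27.255.255.255) -> em4
  27.192.0.0/10 (27.192.0.0 - 27.255.255.255) -> em5
  27.208.0.0/12 (27.208.0.0 - 27.223.255.255) -> GigabitEthernet0/3
  27.208.0.0/13 (27.208.0.0 - 27.215.255.255) -> GigabitEthernet0/11
More-specific entries that do NOT match:
  27.212.241.80/28 (27.212.241.80 - 27.212.241.95) does not contain 27.212.241.66
  27.212.224.0/21 (27.212.224.0 - 27.212.231.255) does not contain 27.212.241.66
  155.212.240.0/21 (155.212.240.0 - 155.212.247.255) does not contain 27.212.241.66
  27.148.240.0/21 (27.148.240.0 - 27.148.247.255) does not contain 27.212.241.66
  27.212.224.0/20 (27.212.224.0 - 27.212.239.255) does not contain 27.212.241.66
  27.212.112.0/20 (27.212.112.0 - 27.212.127.255) does not contain 27.212.241.66
  27.212.208.0/20 (27.212.208.0 - 27.212.223.255) does not contain 27.212.241.66
  27.220.128.0/17 (27.220.128.0 - 27.220.255.255) does not contain 27.212.241.66
Longest matching prefix is /13 -> interface GigabitEthernet0/11.

GigabitEthernet0/11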